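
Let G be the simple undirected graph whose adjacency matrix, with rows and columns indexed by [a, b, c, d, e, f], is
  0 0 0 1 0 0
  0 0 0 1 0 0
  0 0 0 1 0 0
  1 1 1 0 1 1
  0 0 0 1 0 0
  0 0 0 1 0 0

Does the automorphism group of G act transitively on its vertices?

Vertex d is the only vertex of degree 5, so every automorphism fixes it; G is not vertex-transitive.

No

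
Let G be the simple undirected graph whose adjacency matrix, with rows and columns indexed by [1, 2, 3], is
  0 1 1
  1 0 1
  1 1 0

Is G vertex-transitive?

Every vertex has degree 2, so G is the complete graph K_3. Any permutation of the 3 vertices preserves K_3, so Aut(K_3) = S_3 of order 3! = 6. This group acts transitively on the 3 vertices.

Yes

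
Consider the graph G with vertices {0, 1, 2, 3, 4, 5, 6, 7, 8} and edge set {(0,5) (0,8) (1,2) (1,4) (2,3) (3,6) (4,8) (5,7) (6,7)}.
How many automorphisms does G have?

Every vertex has degree 2 and the graph is connected, so G is the 9-cycle C_9. The automorphisms of the 9-cycle are exactly the symmetries of a regular 9-gon: the dihedral group D_9, |D_9| = 18.

18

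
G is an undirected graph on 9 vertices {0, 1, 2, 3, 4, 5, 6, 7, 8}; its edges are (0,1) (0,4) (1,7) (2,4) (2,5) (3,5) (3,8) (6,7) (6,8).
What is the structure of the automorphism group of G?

D_9

Every vertex has degree 2 and the graph is connected, so G is the 9-cycle C_9. The automorphisms of the 9-cycle are exactly the symmetries of a regular 9-gon: the dihedral group D_9, |D_9| = 18.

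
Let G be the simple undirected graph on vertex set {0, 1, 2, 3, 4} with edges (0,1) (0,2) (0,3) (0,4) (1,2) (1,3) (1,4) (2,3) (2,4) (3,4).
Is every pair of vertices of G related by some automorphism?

All 5 vertices are pairwise adjacent: G = K_5. Any permutation of the 5 vertices preserves K_5, so Aut(K_5) = S_5 of order 5! = 120. Under this action every vertex can be carried to every other, so G is vertex-transitive.

Yes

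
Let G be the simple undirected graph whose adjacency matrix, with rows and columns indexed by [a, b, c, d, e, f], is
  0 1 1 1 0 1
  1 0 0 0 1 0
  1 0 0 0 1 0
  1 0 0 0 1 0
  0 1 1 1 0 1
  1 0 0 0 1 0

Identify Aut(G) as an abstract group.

S_4 × S_2

The vertices split by degree into {a, e} (degree 4) and {b, c, d, f} (degree 2); every edge runs between the two parts, so G is the complete bipartite graph K_{2,4}. Automorphisms preserve the bipartition setwise (since the parts differ in size) and act as S_4 × S_2 within it; |Aut| = 48.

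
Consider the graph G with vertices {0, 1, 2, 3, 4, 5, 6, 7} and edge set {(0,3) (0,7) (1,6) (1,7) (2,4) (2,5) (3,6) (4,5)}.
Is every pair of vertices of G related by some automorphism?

No

G has two connected components, {0, 1, 3, 6, 7} and {2, 4, 5}; each is 2-regular, so G = C_5 ⊔ C_3. The orbit of 0 under Aut(G) is {0, 1, 3, 6, 7}, which does not contain 2, so G is not vertex-transitive.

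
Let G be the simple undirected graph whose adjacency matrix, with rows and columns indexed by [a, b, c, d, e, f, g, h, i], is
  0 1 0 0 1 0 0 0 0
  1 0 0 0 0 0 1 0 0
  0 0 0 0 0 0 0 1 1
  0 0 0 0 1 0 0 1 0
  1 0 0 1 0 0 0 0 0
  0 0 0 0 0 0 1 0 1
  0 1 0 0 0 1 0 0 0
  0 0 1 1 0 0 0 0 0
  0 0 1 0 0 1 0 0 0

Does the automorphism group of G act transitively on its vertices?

Yes

Every vertex has degree 2 and the graph is connected, so G is the 9-cycle C_9. The automorphisms of the 9-cycle are exactly the symmetries of a regular 9-gon: the dihedral group D_9, |D_9| = 18. This group acts transitively on the 9 vertices.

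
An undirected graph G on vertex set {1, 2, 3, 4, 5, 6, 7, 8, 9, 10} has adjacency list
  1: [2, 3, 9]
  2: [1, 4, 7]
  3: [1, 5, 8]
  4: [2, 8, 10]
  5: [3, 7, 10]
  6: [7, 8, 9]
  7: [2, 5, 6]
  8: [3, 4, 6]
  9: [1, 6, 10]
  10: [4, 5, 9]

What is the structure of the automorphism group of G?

S_5

G is 3-regular on 10 vertices with no triangles and no 4-cycles (girth 5): this is the Petersen graph. It is a classical fact that the Petersen graph has automorphism group S_5 (order 120), arising from its description as the Kneser graph K(5,2).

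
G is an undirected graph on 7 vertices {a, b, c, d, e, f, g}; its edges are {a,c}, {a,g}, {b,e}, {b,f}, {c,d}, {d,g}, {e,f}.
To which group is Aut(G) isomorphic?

D_3 × D_4

G has two connected components, {a, c, d, g} and {b, e, f}; each is 2-regular, so G = C_4 ⊔ C_3. The components are non-isomorphic (different sizes), so Aut(G) = Aut(C_3) × Aut(C_4) = D_3 × D_4 of order 6·8 = 48.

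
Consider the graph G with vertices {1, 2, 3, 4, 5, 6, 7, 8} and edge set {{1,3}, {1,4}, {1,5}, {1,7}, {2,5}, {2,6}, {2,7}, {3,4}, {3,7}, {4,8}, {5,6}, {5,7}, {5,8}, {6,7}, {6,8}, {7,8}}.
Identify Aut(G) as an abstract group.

The degree sequence is [4, 3, 3, 3, 5, 4, 6, 4]. Checking the degree-preserving permutations of the vertex set shows that none except the identity preserves every edge, so Aut(G) is trivial.

the trivial group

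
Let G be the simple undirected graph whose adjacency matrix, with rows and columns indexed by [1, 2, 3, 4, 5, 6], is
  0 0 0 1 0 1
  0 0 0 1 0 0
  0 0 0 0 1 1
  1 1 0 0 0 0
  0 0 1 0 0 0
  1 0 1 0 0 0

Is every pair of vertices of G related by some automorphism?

No

Automorphisms preserve degree, but G has vertices of degree 1 and vertices of degree 2; no automorphism maps one to the other, so G is not vertex-transitive.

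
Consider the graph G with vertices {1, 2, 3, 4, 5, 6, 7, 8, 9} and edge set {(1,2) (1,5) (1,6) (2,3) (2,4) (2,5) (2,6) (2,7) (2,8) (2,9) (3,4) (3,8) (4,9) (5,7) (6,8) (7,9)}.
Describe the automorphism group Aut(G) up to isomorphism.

Vertex 2 is the unique vertex of degree 8; the remaining 8 vertices each have degree 3 and induce a cycle, so G is the wheel on 9 vertices with hub 2. Every automorphism fixes the hub and acts on the rim 8-cycle, so Aut(G) ≅ Aut(C_8) = D_8 of order 16.

D_8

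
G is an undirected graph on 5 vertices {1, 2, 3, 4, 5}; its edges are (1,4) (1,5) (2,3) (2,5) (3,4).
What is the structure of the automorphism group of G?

Every vertex has degree 2 and the graph is connected, so G is the 5-cycle C_5. C_5 has 5 rotations and 5 reflections, so Aut(C_5) ≅ D_5 of order 10.

the dihedral group of order 10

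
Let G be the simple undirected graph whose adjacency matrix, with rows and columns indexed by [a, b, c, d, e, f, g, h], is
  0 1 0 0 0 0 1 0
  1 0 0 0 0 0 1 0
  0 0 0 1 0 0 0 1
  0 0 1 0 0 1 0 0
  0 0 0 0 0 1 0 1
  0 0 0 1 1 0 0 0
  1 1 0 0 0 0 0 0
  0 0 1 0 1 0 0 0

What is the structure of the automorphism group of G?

G has two connected components, {c, d, e, f, h} and {a, b, g}; each is 2-regular, so G = C_5 ⊔ C_3. The components are non-isomorphic (different sizes), so Aut(G) = Aut(C_3) × Aut(C_5) = D_3 × D_5 of order 6·10 = 60.

D_3 × D_5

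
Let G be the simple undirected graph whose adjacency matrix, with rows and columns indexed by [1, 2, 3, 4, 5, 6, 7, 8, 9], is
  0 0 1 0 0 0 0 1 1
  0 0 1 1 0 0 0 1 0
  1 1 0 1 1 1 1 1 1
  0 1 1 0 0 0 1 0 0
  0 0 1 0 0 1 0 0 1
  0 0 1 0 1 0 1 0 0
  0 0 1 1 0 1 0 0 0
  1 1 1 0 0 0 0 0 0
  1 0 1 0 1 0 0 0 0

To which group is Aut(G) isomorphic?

Vertex 3 is the unique vertex of degree 8; the remaining 8 vertices each have degree 3 and induce a cycle, so G is the wheel on 9 vertices with hub 3. With the hub fixed, the remaining symmetry is that of the rim cycle C_8, giving the dihedral group D_8.

D_8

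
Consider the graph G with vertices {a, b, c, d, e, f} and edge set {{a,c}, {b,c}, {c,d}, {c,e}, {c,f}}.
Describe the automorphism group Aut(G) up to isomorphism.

S_5

Vertex c has degree 5 and every other vertex has degree 1, so G is the star K_{1,5} with centre c. The 5 leaves are pairwise interchangeable while the centre is fixed, giving Aut(G) = S_5.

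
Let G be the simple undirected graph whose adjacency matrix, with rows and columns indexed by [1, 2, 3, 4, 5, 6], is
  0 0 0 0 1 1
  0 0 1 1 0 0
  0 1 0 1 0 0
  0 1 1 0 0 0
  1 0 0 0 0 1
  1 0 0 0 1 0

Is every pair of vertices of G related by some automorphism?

Yes

G has two connected components, {1, 5, 6} and {2, 3, 4}; each is 2-regular, so G = C_3 ⊔ C_3. With two isomorphic components, Aut(G) = Aut(C_3) ≀ S_2 = (D_3 × D_3) ⋊ Z_2: permute each cycle by D_3, then optionally swap the two cycles. Order 2·(2·3)² = 72. This group acts transitively on the 6 vertices.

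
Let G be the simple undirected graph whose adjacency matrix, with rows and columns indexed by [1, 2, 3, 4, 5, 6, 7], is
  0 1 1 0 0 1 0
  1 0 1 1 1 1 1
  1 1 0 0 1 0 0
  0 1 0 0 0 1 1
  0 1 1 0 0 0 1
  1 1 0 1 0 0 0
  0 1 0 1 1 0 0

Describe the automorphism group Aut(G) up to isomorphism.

D_6

Vertex 2 is the unique vertex of degree 6; the remaining 6 vertices each have degree 3 and induce a cycle, so G is the wheel on 7 vertices with hub 2. With the hub fixed, the remaining symmetry is that of the rim cycle C_6, giving the dihedral group D_6.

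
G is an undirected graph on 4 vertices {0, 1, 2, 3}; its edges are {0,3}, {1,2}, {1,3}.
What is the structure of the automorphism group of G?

Z_2

The degree sequence is [1, 2, 1, 2]; the two degree-1 vertices 0 and 2 are the ends of a path, so G = P_4. The only nontrivial automorphism of a path is the end-to-end reflection, so Aut(G) ≅ Z_2.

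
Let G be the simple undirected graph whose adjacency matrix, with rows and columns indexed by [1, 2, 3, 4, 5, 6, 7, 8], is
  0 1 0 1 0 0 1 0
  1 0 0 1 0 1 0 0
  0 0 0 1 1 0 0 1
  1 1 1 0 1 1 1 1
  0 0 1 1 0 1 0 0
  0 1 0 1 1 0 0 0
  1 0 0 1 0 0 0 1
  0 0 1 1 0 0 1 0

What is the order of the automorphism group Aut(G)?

14

Vertex 4 is the unique vertex of degree 7; the remaining 7 vertices each have degree 3 and induce a cycle, so G is the wheel on 8 vertices with hub 4. With the hub fixed, the remaining symmetry is that of the rim cycle C_7, giving the dihedral group D_7.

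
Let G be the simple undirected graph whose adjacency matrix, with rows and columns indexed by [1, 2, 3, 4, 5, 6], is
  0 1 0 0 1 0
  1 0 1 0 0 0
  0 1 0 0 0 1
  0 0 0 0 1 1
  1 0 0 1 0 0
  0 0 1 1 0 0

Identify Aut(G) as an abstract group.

the dihedral group of order 12

Every vertex has degree 2 and the graph is connected, so G is the 6-cycle C_6. The automorphisms of the 6-cycle are exactly the symmetries of a regular 6-gon: the dihedral group D_6, |D_6| = 12.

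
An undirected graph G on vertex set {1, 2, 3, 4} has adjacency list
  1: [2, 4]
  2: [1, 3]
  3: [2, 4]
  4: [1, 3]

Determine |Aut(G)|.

G is 2-regular and bipartite with parts {2, 4} and {1, 3} (each part is independent and every cross-pair is an edge), so G = K_{2,2}. Aut(K_{2,2}) is the wreath product S_2 ≀ Z_2: permute within each part, then optionally swap the parts; |Aut| = 2·(2!)² = 8.

8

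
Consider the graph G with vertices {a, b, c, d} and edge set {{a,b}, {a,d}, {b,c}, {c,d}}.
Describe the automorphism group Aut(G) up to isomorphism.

G is 2-regular and bipartite with parts {a, c} and {b, d} (each part is independent and every cross-pair is an edge), so G = K_{2,2}. Aut(K_{2,2}) is the wreath product S_2 ≀ Z_2: permute within each part, then optionally swap the parts; |Aut| = 2·(2!)² = 8.

S_2 ≀ Z_2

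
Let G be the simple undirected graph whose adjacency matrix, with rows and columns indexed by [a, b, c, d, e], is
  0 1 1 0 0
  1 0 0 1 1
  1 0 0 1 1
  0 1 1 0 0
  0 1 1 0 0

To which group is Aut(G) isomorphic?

The vertices split by degree into {b, c} (degree 3) and {a, d, e} (degree 2); every edge runs between the two parts, so G is the complete bipartite graph K_{2,3}. The parts have unequal sizes, so no automorphism swaps them; each part is permuted independently, giving S_2 × S_3 of order 2!·3! = 12.

S_2 × S_3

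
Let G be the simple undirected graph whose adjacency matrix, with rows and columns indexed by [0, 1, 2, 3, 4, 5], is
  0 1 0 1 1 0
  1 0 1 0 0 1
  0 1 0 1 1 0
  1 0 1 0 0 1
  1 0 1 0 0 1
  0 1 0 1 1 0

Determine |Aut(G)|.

G is 3-regular and bipartite with parts {0, 2, 5} and {1, 3, 4} (each part is independent and every cross-pair is an edge), so G = K_{3,3}. Each part can be permuted independently (S_3 × S_3) and the two equal-size parts can also be swapped, giving (S_3 × S_3) ⋊ Z_2 of order 2·(3!)² = 72.

72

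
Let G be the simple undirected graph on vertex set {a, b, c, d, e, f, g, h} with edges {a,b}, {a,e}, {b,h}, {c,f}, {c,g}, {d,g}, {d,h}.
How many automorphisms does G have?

2

The degree sequence is [2, 2, 2, 2, 1, 1, 2, 2]; the two degree-1 vertices e and f are the ends of a path, so G = P_8. A path has exactly one nontrivial symmetry — reversal — giving Aut(G) of order 2.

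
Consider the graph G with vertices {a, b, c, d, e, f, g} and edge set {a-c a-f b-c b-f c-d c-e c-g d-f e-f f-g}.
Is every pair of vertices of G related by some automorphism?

Automorphisms preserve degree, but G has vertices of degree 2 and vertices of degree 5; no automorphism maps one to the other, so G is not vertex-transitive.

No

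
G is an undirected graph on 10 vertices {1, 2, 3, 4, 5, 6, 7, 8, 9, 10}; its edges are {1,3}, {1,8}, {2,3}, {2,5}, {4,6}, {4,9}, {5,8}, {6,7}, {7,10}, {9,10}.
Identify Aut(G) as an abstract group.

(D_5 × D_5) ⋊ Z_2

G has two connected components, {1, 2, 3, 5, 8} and {4, 6, 7, 9, 10}; each is 2-regular, so G = C_5 ⊔ C_5. With two isomorphic components, Aut(G) = Aut(C_5) ≀ S_2 = (D_5 × D_5) ⋊ Z_2: permute each cycle by D_5, then optionally swap the two cycles. Order 2·(2·5)² = 200.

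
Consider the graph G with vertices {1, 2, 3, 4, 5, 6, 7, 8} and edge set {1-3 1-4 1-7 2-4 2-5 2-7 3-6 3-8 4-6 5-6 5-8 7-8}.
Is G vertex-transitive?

G is 3-regular and bipartite on 2^3 = 8 vertices with girth 4; it is the hypercube graph Q_3. Aut(Q_3) consists of the signed permutations of the 3 coordinate axes: 3! permutations times 2^3 sign flips, so |Aut| = 2^3·3! = 48. This group acts transitively on the 8 vertices.

Yes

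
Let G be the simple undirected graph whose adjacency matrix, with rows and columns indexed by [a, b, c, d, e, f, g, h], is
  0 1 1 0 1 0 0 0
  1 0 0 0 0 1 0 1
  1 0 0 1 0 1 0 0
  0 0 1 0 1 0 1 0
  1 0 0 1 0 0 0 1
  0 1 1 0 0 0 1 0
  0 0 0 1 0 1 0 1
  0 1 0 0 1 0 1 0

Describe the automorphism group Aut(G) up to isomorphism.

Z_2^3 ⋊ S_3

G is 3-regular and bipartite on 2^3 = 8 vertices with girth 4; it is the hypercube graph Q_3. The symmetry group of the 3-cube is the hyperoctahedral group B_3 = Z_2 ≀ S_3, of order 2^3·3! = 48.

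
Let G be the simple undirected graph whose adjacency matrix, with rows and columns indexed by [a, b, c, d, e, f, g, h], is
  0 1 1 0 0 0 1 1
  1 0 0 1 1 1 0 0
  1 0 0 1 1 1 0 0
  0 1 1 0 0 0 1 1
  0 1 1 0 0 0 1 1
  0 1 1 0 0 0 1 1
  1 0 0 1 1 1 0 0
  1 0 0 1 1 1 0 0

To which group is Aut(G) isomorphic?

(S_4 × S_4) ⋊ Z_2

G is 4-regular and bipartite with parts {a, d, e, f} and {b, c, g, h} (each part is independent and every cross-pair is an edge), so G = K_{4,4}. Each part can be permuted independently (S_4 × S_4) and the two equal-size parts can also be swapped, giving (S_4 × S_4) ⋊ Z_2 of order 2·(4!)² = 1152.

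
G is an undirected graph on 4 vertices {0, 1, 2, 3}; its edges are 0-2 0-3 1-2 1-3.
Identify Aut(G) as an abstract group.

G is 2-regular and bipartite with parts {0, 1} and {2, 3} (each part is independent and every cross-pair is an edge), so G = K_{2,2}. Each part can be permuted independently (S_2 × S_2) and the two equal-size parts can also be swapped, giving (S_2 × S_2) ⋊ Z_2 of order 2·(2!)² = 8.

S_2 ≀ Z_2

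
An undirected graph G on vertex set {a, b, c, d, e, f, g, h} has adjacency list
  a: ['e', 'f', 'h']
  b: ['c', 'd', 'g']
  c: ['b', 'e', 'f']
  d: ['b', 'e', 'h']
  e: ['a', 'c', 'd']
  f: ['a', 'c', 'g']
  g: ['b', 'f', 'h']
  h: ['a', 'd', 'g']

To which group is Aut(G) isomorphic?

the hyperoctahedral group B_3

G is 3-regular and bipartite on 2^3 = 8 vertices with girth 4; it is the hypercube graph Q_3. Aut(Q_3) consists of the signed permutations of the 3 coordinate axes: 3! permutations times 2^3 sign flips, so |Aut| = 2^3·3! = 48.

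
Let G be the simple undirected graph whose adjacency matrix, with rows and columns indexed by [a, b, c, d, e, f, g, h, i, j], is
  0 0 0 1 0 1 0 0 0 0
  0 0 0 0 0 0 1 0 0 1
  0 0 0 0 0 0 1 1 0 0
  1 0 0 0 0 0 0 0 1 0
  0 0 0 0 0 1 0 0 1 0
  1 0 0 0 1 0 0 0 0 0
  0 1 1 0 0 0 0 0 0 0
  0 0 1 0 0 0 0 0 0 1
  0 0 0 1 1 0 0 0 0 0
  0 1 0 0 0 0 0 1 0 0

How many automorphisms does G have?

G has two connected components, {b, c, g, h, j} and {a, d, e, f, i}; each is 2-regular, so G = C_5 ⊔ C_5. Aut of a disjoint union of two copies of C_5 is the wreath product D_5 ≀ Z_2, of order 2·10² = 200.

200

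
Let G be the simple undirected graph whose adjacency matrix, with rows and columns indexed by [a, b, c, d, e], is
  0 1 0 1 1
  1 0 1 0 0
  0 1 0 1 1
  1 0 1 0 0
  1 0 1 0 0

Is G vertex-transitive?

No

Automorphisms preserve degree, but G has vertices of degree 2 and vertices of degree 3; no automorphism maps one to the other, so G is not vertex-transitive.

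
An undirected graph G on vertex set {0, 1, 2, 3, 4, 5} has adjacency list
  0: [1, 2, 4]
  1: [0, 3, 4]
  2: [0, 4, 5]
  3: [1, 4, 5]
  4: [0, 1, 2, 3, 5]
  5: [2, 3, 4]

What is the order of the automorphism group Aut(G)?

10

Vertex 4 is the unique vertex of degree 5; the remaining 5 vertices each have degree 3 and induce a cycle, so G is the wheel on 6 vertices with hub 4. Every automorphism fixes the hub and acts on the rim 5-cycle, so Aut(G) ≅ Aut(C_5) = D_5 of order 10.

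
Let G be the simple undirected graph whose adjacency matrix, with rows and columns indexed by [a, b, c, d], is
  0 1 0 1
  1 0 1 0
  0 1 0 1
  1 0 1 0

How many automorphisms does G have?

8

G is 2-regular and connected on 4 vertices, i.e. the cycle C_4. The automorphisms of the 4-cycle are exactly the symmetries of a regular 4-gon: the dihedral group D_4, |D_4| = 8.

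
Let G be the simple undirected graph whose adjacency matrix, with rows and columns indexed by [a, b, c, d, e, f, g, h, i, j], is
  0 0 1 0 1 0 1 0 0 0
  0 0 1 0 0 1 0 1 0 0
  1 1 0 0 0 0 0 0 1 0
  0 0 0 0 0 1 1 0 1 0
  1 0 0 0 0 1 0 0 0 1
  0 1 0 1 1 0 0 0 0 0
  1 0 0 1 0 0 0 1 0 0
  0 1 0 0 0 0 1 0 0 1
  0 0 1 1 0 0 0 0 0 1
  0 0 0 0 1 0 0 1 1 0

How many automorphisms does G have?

G is 3-regular on 10 vertices with no triangles and no 4-cycles (girth 5): this is the Petersen graph. It is a classical fact that the Petersen graph has automorphism group S_5 (order 120), arising from its description as the Kneser graph K(5,2).

120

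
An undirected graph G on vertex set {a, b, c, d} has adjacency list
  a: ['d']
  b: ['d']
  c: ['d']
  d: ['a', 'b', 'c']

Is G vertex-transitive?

Vertex d is the only vertex of degree 3, so every automorphism fixes it; G is not vertex-transitive.

No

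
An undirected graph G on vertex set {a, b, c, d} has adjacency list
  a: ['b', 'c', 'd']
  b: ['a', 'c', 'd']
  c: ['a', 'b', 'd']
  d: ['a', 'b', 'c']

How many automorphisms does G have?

24

All 4 vertices are pairwise adjacent: G = K_4. Every bijection on the vertex set is an automorphism of K_4; hence Aut(K_4) ≅ S_4, order 24.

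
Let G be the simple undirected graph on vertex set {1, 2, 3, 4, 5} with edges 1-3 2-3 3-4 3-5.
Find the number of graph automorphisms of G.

Vertex 3 has degree 4 and every other vertex has degree 1, so G is the star K_{1,4} with centre 3. The 4 leaves are pairwise interchangeable while the centre is fixed, giving Aut(G) = S_4.

24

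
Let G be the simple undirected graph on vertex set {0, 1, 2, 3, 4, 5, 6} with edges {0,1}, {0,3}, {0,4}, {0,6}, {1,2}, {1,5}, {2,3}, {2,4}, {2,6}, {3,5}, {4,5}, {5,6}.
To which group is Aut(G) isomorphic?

The vertices split by degree into {0, 2, 5} (degree 4) and {1, 3, 4, 6} (degree 3); every edge runs between the two parts, so G is the complete bipartite graph K_{3,4}. Automorphisms preserve the bipartition setwise (since the parts differ in size) and act as S_4 × S_3 within it; |Aut| = 144.

S_4 × S_3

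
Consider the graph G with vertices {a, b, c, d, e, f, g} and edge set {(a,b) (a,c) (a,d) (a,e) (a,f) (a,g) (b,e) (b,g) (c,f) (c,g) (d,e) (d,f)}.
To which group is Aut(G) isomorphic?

Vertex a is the unique vertex of degree 6; the remaining 6 vertices each have degree 3 and induce a cycle, so G is the wheel on 7 vertices with hub a. Every automorphism fixes the hub and acts on the rim 6-cycle, so Aut(G) ≅ Aut(C_6) = D_6 of order 12.

the dihedral group of order 12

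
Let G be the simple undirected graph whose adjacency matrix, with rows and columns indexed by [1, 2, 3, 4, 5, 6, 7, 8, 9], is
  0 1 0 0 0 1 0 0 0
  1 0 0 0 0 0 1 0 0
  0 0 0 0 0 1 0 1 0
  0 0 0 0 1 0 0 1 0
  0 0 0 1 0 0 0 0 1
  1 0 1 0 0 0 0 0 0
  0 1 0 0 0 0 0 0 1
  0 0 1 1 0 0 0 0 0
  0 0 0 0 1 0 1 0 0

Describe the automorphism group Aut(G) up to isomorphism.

G is 2-regular and connected on 9 vertices, i.e. the cycle C_9. The automorphisms of the 9-cycle are exactly the symmetries of a regular 9-gon: the dihedral group D_9, |D_9| = 18.

the dihedral group of order 18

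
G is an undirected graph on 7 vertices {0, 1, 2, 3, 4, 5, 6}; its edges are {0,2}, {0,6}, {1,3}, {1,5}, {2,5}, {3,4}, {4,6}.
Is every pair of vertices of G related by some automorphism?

Every vertex has degree 2 and the graph is connected, so G is the 7-cycle C_7. C_7 has 7 rotations and 7 reflections, so Aut(C_7) ≅ D_7 of order 14. This group acts transitively on the 7 vertices.

Yes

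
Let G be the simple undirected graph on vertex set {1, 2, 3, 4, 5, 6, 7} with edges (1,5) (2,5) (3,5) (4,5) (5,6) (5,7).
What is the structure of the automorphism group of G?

Vertex 5 has degree 6 and every other vertex has degree 1, so G is the star K_{1,6} with centre 5. The 6 leaves are pairwise interchangeable while the centre is fixed, giving Aut(G) = S_6.

S_6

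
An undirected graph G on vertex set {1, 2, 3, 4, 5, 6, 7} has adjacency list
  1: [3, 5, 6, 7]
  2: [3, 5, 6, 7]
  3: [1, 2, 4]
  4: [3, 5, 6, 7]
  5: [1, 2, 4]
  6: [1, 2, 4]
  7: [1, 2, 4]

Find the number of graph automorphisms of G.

The vertices split by degree into {1, 2, 4} (degree 4) and {3, 5, 6, 7} (degree 3); every edge runs between the two parts, so G is the complete bipartite graph K_{3,4}. Automorphisms preserve the bipartition setwise (since the parts differ in size) and act as S_3 × S_4 within it; |Aut| = 144.

144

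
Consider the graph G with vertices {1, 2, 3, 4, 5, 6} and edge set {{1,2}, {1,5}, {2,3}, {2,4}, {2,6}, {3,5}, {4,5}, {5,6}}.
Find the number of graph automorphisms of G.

The vertices split by degree into {2, 5} (degree 4) and {1, 3, 4, 6} (degree 2); every edge runs between the two parts, so G is the complete bipartite graph K_{2,4}. The parts have unequal sizes, so no automorphism swaps them; each part is permuted independently, giving S_2 × S_4 of order 2!·4! = 48.

48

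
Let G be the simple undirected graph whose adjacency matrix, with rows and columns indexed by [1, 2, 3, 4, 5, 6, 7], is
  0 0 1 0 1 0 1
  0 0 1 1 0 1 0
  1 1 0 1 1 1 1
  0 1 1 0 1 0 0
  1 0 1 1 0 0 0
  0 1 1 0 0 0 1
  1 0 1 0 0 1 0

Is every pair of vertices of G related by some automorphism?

No

Vertex 3 is the only vertex of degree 6, so every automorphism fixes it; G is not vertex-transitive.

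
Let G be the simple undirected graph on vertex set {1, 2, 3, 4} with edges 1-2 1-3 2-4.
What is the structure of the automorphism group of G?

The degree sequence is [2, 2, 1, 1]; the two degree-1 vertices 3 and 4 are the ends of a path, so G = P_4. A path has exactly one nontrivial symmetry — reversal — giving Aut(G) of order 2.

the cyclic group of order 2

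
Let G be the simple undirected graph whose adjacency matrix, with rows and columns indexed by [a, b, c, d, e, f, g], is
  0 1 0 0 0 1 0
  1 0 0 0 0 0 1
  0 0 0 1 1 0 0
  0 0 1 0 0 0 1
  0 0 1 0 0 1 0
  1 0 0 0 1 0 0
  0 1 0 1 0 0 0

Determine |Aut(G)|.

G is 2-regular and connected on 7 vertices, i.e. the cycle C_7. The automorphisms of the 7-cycle are exactly the symmetries of a regular 7-gon: the dihedral group D_7, |D_7| = 14.

14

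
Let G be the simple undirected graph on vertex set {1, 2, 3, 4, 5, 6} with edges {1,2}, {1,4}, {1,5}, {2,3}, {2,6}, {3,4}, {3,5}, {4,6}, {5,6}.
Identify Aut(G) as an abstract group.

S_3 ≀ Z_2

G is 3-regular and bipartite with parts {1, 3, 6} and {2, 4, 5} (each part is independent and every cross-pair is an edge), so G = K_{3,3}. Aut(K_{3,3}) is the wreath product S_3 ≀ Z_2: permute within each part, then optionally swap the parts; |Aut| = 2·(3!)² = 72.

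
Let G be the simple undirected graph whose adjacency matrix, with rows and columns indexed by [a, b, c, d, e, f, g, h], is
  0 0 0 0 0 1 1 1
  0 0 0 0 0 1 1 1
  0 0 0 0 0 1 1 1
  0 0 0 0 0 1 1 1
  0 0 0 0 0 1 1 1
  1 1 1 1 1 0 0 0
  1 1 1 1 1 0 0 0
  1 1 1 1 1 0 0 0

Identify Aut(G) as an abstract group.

S_5 × S_3

The vertices split by degree into {f, g, h} (degree 5) and {a, b, c, d, e} (degree 3); every edge runs between the two parts, so G is the complete bipartite graph K_{3,5}. Automorphisms preserve the bipartition setwise (since the parts differ in size) and act as S_5 × S_3 within it; |Aut| = 720.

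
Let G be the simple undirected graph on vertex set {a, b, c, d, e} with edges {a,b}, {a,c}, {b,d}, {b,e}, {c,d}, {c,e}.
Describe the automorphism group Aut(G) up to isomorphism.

S_2 × S_3

The vertices split by degree into {b, c} (degree 3) and {a, d, e} (degree 2); every edge runs between the two parts, so G is the complete bipartite graph K_{2,3}. Automorphisms preserve the bipartition setwise (since the parts differ in size) and act as S_2 × S_3 within it; |Aut| = 12.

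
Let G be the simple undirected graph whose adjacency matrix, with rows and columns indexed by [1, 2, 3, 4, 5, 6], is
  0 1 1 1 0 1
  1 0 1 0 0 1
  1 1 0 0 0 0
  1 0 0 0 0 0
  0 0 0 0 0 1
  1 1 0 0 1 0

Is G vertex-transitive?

No

Vertex 1 is the only vertex of degree 4, so every automorphism fixes it; G is not vertex-transitive.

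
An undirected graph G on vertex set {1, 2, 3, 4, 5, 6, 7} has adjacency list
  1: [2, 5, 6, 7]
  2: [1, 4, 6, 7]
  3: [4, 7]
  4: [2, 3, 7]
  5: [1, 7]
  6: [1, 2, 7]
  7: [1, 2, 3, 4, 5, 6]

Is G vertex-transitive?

No

Vertex 7 is the only vertex of degree 6, so every automorphism fixes it; G is not vertex-transitive.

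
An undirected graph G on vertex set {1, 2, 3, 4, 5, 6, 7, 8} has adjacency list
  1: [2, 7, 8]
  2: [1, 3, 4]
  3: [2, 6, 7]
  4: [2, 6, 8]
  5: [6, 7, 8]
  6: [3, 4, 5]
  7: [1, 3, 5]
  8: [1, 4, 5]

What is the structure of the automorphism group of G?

Z_2^3 ⋊ S_3

G is 3-regular and bipartite on 2^3 = 8 vertices with girth 4; it is the hypercube graph Q_3. Aut(Q_3) consists of the signed permutations of the 3 coordinate axes: 3! permutations times 2^3 sign flips, so |Aut| = 2^3·3! = 48.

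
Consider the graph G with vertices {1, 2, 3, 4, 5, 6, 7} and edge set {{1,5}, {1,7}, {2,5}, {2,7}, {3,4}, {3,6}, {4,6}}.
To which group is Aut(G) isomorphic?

D_3 × D_4

G has two connected components, {1, 2, 5, 7} and {3, 4, 6}; each is 2-regular, so G = C_4 ⊔ C_3. The components are non-isomorphic (different sizes), so Aut(G) = Aut(C_3) × Aut(C_4) = D_3 × D_4 of order 6·8 = 48.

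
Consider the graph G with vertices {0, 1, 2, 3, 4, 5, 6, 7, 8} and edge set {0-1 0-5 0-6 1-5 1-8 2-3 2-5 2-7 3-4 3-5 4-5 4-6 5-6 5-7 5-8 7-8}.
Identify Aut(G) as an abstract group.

the dihedral group of order 16

Vertex 5 is the unique vertex of degree 8; the remaining 8 vertices each have degree 3 and induce a cycle, so G is the wheel on 9 vertices with hub 5. Every automorphism fixes the hub and acts on the rim 8-cycle, so Aut(G) ≅ Aut(C_8) = D_8 of order 16.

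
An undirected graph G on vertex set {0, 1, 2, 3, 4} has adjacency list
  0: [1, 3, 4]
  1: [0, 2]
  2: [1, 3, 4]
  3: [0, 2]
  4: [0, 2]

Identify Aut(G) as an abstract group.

The vertices split by degree into {0, 2} (degree 3) and {1, 3, 4} (degree 2); every edge runs between the two parts, so G is the complete bipartite graph K_{2,3}. Automorphisms preserve the bipartition setwise (since the parts differ in size) and act as S_2 × S_3 within it; |Aut| = 12.

S_2 × S_3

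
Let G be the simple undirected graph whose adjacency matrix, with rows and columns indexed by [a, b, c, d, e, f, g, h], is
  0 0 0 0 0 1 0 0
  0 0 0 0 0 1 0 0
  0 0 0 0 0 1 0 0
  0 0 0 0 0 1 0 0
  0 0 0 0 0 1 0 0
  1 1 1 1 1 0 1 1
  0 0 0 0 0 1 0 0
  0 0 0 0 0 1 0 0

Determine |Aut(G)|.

Vertex f has degree 7 and every other vertex has degree 1, so G is the star K_{1,7} with centre f. The 7 leaves are pairwise interchangeable while the centre is fixed, giving Aut(G) = S_7.

5040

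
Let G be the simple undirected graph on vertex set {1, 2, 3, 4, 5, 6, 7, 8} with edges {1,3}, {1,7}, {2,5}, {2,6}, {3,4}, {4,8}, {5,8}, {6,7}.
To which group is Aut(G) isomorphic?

Every vertex has degree 2 and the graph is connected, so G is the 8-cycle C_8. The automorphisms of the 8-cycle are exactly the symmetries of a regular 8-gon: the dihedral group D_8, |D_8| = 16.

the dihedral group of order 16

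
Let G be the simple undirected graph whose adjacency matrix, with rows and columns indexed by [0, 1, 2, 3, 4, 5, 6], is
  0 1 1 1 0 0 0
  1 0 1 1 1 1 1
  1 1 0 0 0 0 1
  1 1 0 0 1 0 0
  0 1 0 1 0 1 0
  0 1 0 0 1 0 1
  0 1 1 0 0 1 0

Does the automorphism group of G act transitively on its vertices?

No

Vertex 1 is the only vertex of degree 6, so every automorphism fixes it; G is not vertex-transitive.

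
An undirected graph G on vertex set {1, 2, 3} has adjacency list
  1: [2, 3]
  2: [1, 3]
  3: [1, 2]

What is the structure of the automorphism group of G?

S_3

Every vertex has degree 2, so G is the complete graph K_3. Every bijection on the vertex set is an automorphism of K_3; hence Aut(K_3) ≅ S_3, order 6.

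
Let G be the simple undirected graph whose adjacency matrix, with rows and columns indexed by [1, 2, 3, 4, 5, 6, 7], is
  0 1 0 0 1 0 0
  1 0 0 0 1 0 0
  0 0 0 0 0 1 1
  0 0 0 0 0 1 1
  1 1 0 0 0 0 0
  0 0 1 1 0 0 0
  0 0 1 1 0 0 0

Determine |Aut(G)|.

48

G has two connected components, {3, 4, 6, 7} and {1, 2, 5}; each is 2-regular, so G = C_4 ⊔ C_3. The components are non-isomorphic (different sizes), so Aut(G) = Aut(C_3) × Aut(C_4) = D_3 × D_4 of order 6·8 = 48.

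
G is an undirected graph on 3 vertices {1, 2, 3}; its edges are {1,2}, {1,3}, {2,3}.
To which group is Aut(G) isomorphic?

Every vertex has degree 2, so G is the complete graph K_3. Any permutation of the 3 vertices preserves K_3, so Aut(K_3) = S_3 of order 3! = 6.

the symmetric group on 3 letters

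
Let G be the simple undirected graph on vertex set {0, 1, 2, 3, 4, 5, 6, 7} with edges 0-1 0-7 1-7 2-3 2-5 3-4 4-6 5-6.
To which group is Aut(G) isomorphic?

G has two connected components, {2, 3, 4, 5, 6} and {0, 1, 7}; each is 2-regular, so G = C_5 ⊔ C_3. No automorphism exchanges components of different sizes, hence Aut(G) is the direct product D_3 × D_5, order 60.

D_3 × D_5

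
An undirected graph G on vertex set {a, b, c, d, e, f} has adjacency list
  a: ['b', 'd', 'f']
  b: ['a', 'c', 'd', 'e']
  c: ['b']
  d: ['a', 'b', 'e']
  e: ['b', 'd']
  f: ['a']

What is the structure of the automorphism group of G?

the trivial group

Degrees alone do not determine every vertex (e.g. a and d both have degree 3), but their neighbour-degree multisets differ: N(a) has degrees [1, 3, 4] while N(d) has degrees [2, 3, 4]. Repeating this refinement separates all vertices, so the only automorphism is the identity.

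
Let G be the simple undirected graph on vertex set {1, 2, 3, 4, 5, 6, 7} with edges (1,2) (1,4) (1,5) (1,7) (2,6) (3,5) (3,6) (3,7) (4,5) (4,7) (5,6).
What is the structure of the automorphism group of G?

1

The degree sequence is [4, 2, 3, 3, 4, 3, 3]. Checking the degree-preserving permutations of the vertex set shows that none except the identity preserves every edge, so Aut(G) is trivial.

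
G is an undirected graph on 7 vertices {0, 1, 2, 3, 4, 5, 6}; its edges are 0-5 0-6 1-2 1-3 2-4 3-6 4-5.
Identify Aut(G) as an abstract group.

D_7

Every vertex has degree 2 and the graph is connected, so G is the 7-cycle C_7. C_7 has 7 rotations and 7 reflections, so Aut(C_7) ≅ D_7 of order 14.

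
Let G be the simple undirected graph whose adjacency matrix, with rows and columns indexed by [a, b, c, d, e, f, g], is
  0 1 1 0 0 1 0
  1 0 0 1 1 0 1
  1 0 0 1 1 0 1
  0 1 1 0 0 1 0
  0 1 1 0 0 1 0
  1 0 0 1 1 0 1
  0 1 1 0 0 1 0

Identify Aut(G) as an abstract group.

S_4 × S_3

The vertices split by degree into {b, c, f} (degree 4) and {a, d, e, g} (degree 3); every edge runs between the two parts, so G is the complete bipartite graph K_{3,4}. Automorphisms preserve the bipartition setwise (since the parts differ in size) and act as S_4 × S_3 within it; |Aut| = 144.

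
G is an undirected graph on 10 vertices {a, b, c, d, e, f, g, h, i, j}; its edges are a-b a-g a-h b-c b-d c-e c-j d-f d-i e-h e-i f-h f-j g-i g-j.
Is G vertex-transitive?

Yes

G is 3-regular on 10 vertices with no triangles and no 4-cycles (girth 5): this is the Petersen graph. It is a classical fact that the Petersen graph has automorphism group S_5 (order 120), arising from its description as the Kneser graph K(5,2). This group acts transitively on the 10 vertices.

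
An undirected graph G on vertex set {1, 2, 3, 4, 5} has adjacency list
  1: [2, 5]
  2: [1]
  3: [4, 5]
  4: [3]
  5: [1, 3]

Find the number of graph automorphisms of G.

2

The degree sequence is [2, 1, 2, 1, 2]; the two degree-1 vertices 2 and 4 are the ends of a path, so G = P_5. A path has exactly one nontrivial symmetry — reversal — giving Aut(G) of order 2.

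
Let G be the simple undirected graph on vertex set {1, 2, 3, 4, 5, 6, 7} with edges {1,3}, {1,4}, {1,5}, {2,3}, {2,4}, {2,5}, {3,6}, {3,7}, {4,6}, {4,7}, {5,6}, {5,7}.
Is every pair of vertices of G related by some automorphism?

No

Automorphisms preserve degree, but G has vertices of degree 3 and vertices of degree 4; no automorphism maps one to the other, so G is not vertex-transitive.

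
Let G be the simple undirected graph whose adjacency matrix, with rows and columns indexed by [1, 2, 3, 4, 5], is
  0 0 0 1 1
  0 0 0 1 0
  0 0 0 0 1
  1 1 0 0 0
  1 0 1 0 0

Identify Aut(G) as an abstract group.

C_2

The degree sequence is [2, 1, 1, 2, 2]; the two degree-1 vertices 2 and 3 are the ends of a path, so G = P_5. The only nontrivial automorphism of a path is the end-to-end reflection, so Aut(G) ≅ Z_2.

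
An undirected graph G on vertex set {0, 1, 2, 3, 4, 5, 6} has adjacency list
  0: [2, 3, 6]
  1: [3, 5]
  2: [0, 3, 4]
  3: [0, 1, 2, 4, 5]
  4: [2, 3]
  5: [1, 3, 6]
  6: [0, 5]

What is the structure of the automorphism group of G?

{e}

The degree sequence is [3, 2, 3, 5, 2, 3, 2]. Checking the degree-preserving permutations of the vertex set shows that none except the identity preserves every edge, so Aut(G) is trivial.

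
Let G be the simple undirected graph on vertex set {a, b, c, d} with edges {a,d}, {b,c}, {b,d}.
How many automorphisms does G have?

The degree sequence is [1, 2, 1, 2]; the two degree-1 vertices a and c are the ends of a path, so G = P_4. The only nontrivial automorphism of a path is the end-to-end reflection, so Aut(G) ≅ Z_2.

2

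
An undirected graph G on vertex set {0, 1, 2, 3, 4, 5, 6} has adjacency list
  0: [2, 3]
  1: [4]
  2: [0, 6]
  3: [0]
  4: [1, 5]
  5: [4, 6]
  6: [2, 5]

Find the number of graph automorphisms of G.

The degree sequence is [2, 1, 2, 1, 2, 2, 2]; the two degree-1 vertices 1 and 3 are the ends of a path, so G = P_7. The only nontrivial automorphism of a path is the end-to-end reflection, so Aut(G) ≅ Z_2.

2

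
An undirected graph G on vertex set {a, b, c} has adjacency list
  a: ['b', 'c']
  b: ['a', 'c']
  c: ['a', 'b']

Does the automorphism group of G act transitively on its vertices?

Every vertex has degree 2, so G is the complete graph K_3. Any permutation of the 3 vertices preserves K_3, so Aut(K_3) = S_3 of order 3! = 6. This group acts transitively on the 3 vertices.

Yes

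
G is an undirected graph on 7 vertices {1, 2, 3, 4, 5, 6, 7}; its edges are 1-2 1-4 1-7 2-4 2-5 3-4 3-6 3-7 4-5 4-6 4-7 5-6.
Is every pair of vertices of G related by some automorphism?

No

Vertex 4 is the only vertex of degree 6, so every automorphism fixes it; G is not vertex-transitive.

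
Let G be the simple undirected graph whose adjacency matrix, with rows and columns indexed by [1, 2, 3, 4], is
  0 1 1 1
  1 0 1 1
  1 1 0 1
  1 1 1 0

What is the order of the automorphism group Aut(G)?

All 4 vertices are pairwise adjacent: G = K_4. Every bijection on the vertex set is an automorphism of K_4; hence Aut(K_4) ≅ S_4, order 24.

24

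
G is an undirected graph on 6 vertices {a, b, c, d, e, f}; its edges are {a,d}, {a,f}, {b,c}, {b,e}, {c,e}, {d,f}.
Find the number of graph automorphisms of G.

G has two connected components, {a, d, f} and {b, c, e}; each is 2-regular, so G = C_3 ⊔ C_3. With two isomorphic components, Aut(G) = Aut(C_3) ≀ S_2 = (D_3 × D_3) ⋊ Z_2: permute each cycle by D_3, then optionally swap the two cycles. Order 2·(2·3)² = 72.

72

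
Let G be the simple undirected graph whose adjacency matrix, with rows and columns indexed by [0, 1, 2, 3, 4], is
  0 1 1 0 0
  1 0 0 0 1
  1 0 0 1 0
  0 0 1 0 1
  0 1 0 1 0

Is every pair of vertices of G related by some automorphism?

Yes

G is 2-regular and connected on 5 vertices, i.e. the cycle C_5. C_5 has 5 rotations and 5 reflections, so Aut(C_5) ≅ D_5 of order 10. Under this action every vertex can be carried to every other, so G is vertex-transitive.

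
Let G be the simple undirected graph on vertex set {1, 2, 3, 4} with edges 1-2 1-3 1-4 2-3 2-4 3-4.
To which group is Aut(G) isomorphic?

All 4 vertices are pairwise adjacent: G = K_4. Any permutation of the 4 vertices preserves K_4, so Aut(K_4) = S_4 of order 4! = 24.

S_4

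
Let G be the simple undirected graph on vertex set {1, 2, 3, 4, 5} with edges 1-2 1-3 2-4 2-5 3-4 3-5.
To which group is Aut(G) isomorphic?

S_2 × S_3

The vertices split by degree into {2, 3} (degree 3) and {1, 4, 5} (degree 2); every edge runs between the two parts, so G is the complete bipartite graph K_{2,3}. Automorphisms preserve the bipartition setwise (since the parts differ in size) and act as S_2 × S_3 within it; |Aut| = 12.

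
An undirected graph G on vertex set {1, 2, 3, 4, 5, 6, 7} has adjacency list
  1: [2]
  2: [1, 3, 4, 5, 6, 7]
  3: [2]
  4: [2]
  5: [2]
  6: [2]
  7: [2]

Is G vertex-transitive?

Vertex 2 is the only vertex of degree 6, so every automorphism fixes it; G is not vertex-transitive.

No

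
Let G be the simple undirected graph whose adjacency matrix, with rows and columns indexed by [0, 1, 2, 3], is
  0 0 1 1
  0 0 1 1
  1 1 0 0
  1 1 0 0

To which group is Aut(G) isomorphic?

Every vertex has degree 2 and the graph is connected, so G is the 4-cycle C_4. The automorphisms of the 4-cycle are exactly the symmetries of a regular 4-gon: the dihedral group D_4, |D_4| = 8.

D_4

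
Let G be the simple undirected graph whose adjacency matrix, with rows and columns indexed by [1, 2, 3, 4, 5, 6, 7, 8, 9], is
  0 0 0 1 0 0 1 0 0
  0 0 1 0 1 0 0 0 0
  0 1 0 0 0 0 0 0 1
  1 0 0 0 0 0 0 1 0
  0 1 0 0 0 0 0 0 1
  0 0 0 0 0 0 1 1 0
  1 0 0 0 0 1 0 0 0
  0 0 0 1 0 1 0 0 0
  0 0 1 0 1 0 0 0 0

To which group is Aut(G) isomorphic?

D_5 × D_4

G has two connected components, {1, 4, 6, 7, 8} and {2, 3, 5, 9}; each is 2-regular, so G = C_5 ⊔ C_4. The components are non-isomorphic (different sizes), so Aut(G) = Aut(C_5) × Aut(C_4) = D_5 × D_4 of order 10·8 = 80.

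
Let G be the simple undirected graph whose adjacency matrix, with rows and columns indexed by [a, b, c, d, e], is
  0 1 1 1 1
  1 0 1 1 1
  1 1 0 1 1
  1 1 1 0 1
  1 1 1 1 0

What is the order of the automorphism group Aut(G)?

120

Every vertex has degree 4, so G is the complete graph K_5. Any permutation of the 5 vertices preserves K_5, so Aut(K_5) = S_5 of order 5! = 120.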